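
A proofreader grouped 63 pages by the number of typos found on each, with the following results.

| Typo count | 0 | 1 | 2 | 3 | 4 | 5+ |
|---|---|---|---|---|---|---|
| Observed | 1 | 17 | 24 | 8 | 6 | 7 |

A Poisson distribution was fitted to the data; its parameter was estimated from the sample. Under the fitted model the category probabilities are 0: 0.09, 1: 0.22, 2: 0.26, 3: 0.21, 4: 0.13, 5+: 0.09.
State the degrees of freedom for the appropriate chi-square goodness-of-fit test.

There are k = 6 categories and 1 parameter estimated from the data, so df = 6 − 1 − 1 = 4.

4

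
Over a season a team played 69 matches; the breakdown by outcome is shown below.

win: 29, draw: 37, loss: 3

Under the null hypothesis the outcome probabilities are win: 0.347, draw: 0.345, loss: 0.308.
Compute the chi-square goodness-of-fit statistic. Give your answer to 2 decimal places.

Expected counts E_i = n·p_i: 69×0.347 = 23.943, 69×0.345 = 23.805, 69×0.308 = 21.252.
cat         O        E   (O−E)²/E
win        29   23.943      1.068
draw       37   23.805      7.314
loss        3   21.252     15.675
Sum = 24.06

24.06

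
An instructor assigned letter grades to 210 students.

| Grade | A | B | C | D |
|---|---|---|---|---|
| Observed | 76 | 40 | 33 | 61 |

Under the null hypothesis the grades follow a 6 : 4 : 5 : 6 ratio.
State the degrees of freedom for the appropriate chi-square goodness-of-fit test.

3

There are k = 4 categories and no parameters were estimated from the data, so df = 4 − 1 = 3.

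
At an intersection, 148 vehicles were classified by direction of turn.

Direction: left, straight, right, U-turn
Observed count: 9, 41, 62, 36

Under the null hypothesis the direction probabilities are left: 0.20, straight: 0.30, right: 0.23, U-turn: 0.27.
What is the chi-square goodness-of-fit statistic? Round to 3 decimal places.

Expected counts E_i = n·p_i: 148×0.20 = 29.6, 148×0.30 = 44.4, 148×0.23 = 34.04, 148×0.27 = 39.96.
cat           O        E   (O−E)²/E
left          9     29.6    14.3365
straight     41     44.4     0.2604
right        62    34.04    22.9660
U-turn       36    39.96     0.3924
Sum = 37.955

37.955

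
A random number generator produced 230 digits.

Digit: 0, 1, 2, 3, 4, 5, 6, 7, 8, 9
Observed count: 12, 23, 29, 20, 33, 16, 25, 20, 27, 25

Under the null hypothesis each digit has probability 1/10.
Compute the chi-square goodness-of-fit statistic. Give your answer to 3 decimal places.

Expected count for each of the 10 categories: 230/10 = 23.
0: (12 − 23)²/23 = 121/23 = 5.2609
1: (23 − 23)²/23 = 0/23 = 0.0000
2: (29 − 23)²/23 = 36/23 = 1.5652
3: (20 − 23)²/23 = 9/23 = 0.3913
4: (33 − 23)²/23 = 100/23 = 4.3478
5: (16 − 23)²/23 = 49/23 = 2.1304
6: (25 − 23)²/23 = 4/23 = 0.1739
7: (20 − 23)²/23 = 9/23 = 0.3913
8: (27 − 23)²/23 = 16/23 = 0.6957
9: (25 − 23)²/23 = 4/23 = 0.1739
Sum = 15.130

15.130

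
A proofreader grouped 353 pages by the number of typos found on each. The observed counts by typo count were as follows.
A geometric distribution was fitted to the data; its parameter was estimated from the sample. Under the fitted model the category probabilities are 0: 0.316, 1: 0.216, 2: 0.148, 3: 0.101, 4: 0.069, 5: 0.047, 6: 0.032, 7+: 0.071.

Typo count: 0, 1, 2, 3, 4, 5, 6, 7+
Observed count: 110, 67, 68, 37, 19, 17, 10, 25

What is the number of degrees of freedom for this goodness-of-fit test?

There are k = 8 categories and 1 parameter estimated from the data, so df = 8 − 1 − 1 = 6.

6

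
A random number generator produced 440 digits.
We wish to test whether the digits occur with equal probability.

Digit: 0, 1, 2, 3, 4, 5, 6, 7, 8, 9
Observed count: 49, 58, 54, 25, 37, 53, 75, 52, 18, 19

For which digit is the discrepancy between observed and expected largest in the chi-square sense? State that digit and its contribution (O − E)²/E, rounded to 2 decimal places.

Expected count for each of the 10 categories: 440/10 = 44.
0: (49 − 44)²/44 = 25/44 = 0.568
1: (58 − 44)²/44 = 196/44 = 4.455
2: (54 − 44)²/44 = 100/44 = 2.273
3: (25 − 44)²/44 = 361/44 = 8.205
4: (37 − 44)²/44 = 49/44 = 1.114
5: (53 − 44)²/44 = 81/44 = 1.841
6: (75 − 44)²/44 = 961/44 = 21.841
7: (52 − 44)²/44 = 64/44 = 1.455
8: (18 − 44)²/44 = 676/44 = 15.364
9: (19 − 44)²/44 = 625/44 = 14.205
The largest term is for 6: 21.84.

6, 21.84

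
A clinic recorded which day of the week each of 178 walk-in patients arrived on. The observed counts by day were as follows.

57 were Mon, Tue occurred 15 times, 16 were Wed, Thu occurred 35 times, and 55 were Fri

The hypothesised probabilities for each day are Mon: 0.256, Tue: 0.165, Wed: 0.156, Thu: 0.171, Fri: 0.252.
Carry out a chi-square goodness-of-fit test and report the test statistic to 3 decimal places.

Expected counts E_i = n·p_i: 178×0.256 = 45.568, 178×0.165 = 29.37, 178×0.156 = 27.768, 178×0.171 = 30.438, 178×0.252 = 44.856.
χ² = (57−45.568)²/45.568 + (15−29.37)²/29.37 + (16−27.768)²/27.768 + (35−30.438)²/30.438 + (55−44.856)²/44.856
   = 2.8680 + 7.0309 + 4.9872 + 0.6837 + 2.2940
Sum = 17.864

17.864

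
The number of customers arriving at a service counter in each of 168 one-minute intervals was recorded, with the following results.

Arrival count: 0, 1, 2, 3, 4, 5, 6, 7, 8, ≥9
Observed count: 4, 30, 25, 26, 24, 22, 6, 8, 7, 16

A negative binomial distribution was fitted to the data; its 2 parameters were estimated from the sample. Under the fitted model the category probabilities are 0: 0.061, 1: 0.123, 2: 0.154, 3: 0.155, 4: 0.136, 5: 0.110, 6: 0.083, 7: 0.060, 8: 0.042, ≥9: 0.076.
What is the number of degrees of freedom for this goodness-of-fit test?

There are k = 10 categories and 2 parameters estimated from the data, so df = 10 − 1 − 2 = 7.

7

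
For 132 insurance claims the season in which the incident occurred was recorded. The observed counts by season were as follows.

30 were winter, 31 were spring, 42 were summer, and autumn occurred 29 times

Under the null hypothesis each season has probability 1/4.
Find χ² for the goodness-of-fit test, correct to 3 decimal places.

3.333

Under H₀ each category has probability 1/4, so each expected count is 132/4 = 33.
χ² = (30−33)²/33 + (31−33)²/33 + (42−33)²/33 + (29−33)²/33
   = 0.2727 + 0.1212 + 2.4545 + 0.4848
Sum = 3.333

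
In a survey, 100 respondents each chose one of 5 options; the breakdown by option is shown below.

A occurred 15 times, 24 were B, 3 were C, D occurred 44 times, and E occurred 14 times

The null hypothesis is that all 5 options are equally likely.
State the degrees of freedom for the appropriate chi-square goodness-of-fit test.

4

There are k = 5 categories and no parameters were estimated from the data, so df = 5 − 1 = 4.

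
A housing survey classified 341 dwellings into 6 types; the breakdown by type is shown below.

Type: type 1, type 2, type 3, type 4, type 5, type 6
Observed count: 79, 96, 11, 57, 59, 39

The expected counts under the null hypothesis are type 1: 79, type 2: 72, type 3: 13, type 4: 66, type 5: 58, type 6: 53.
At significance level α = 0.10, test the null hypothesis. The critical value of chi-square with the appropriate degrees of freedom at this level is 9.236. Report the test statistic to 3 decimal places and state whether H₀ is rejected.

χ² = (79−79)²/79 + (96−72)²/72 + (11−13)²/13 + (57−66)²/66 + (59−58)²/58 + (39−53)²/53
   = 0.0000 + 8.0000 + 0.3077 + 1.2273 + 0.0172 + 3.6981
Sum = 13.250
df = 5. Since 13.250 > 9.236, we reject H₀.

13.250; reject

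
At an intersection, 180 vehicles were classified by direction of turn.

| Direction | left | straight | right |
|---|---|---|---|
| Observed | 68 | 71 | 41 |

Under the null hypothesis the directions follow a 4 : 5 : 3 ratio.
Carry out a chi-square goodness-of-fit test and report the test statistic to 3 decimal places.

1.636

Ratio total = 12. Expected counts: 180×4/12 = 60, 180×5/12 = 75, 180×3/12 = 45.
left: (68 − 60)²/60 = 64/60 = 1.0667
straight: (71 − 75)²/75 = 16/75 = 0.2133
right: (41 − 45)²/45 = 16/45 = 0.3556
Sum = 1.636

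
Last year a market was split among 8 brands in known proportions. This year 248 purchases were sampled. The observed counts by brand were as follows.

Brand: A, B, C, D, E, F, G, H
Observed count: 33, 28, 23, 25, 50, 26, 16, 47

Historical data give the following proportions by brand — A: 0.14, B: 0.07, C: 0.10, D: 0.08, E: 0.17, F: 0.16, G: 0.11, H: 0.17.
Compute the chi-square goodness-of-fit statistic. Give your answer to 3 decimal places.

Expected counts E_i = n·p_i: 248×0.14 = 34.72, 248×0.07 = 17.36, 248×0.10 = 24.8, 248×0.08 = 19.84, 248×0.17 = 42.16, 248×0.16 = 39.68, 248×0.11 = 27.28, 248×0.17 = 42.16.
χ² = (33−34.72)²/34.72 + (28−17.36)²/17.36 + (23−24.8)²/24.8 + (25−19.84)²/19.84 + (50−42.16)²/42.16 + (26−39.68)²/39.68 + (16−27.28)²/27.28 + (47−42.16)²/42.16
   = 0.0852 + 6.5213 + 0.1306 + 1.3420 + 1.4579 + 4.7163 + 4.6642 + 0.5556
Sum = 19.473

19.473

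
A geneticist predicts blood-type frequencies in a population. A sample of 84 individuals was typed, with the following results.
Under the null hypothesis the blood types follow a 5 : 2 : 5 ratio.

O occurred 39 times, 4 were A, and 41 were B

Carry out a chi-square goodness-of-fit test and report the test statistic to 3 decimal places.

Ratio total = 12. Expected counts: 84×5/12 = 35, 84×2/12 = 14, 84×5/12 = 35.
cat         O        E   (O−E)²/E
O          39       35     0.4571
A           4       14     7.1429
B          41       35     1.0286
Sum = 8.629

8.629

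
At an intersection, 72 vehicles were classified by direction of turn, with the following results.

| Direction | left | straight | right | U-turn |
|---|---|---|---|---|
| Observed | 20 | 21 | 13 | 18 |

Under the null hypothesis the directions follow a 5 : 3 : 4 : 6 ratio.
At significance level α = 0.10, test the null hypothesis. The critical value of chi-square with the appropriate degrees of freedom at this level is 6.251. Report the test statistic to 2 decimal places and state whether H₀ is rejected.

8.81; reject

Ratio total = 18. Expected counts: 72×5/18 = 20, 72×3/18 = 12, 72×4/18 = 16, 72×6/18 = 24.
χ² = (20−20)²/20 + (21−12)²/12 + (13−16)²/16 + (18−24)²/24
   = 0.000 + 6.750 + 0.563 + 1.500
Sum = 8.81
df = 3. Since 8.81 > 6.251, we reject H₀.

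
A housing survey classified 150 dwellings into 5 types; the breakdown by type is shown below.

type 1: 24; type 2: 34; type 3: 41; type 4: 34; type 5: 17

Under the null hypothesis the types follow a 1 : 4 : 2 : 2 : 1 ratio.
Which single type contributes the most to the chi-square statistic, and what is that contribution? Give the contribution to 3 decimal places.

Ratio total = 10. Expected counts: 150×1/10 = 15, 150×4/10 = 60, 150×2/10 = 30, 150×2/10 = 30, 150×1/10 = 15.
χ² = (24−15)²/15 + (34−60)²/60 + (41−30)²/30 + (34−30)²/30 + (17−15)²/15
   = 5.4000 + 11.2667 + 4.0333 + 0.5333 + 0.2667
The largest term is for type 2: 11.267.

type 2, 11.267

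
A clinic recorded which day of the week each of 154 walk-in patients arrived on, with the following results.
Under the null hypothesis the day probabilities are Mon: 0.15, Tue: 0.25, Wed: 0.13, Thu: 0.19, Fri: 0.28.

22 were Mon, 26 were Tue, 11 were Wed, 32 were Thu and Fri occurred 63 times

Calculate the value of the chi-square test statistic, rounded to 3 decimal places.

17.597

Expected counts E_i = n·p_i: 154×0.15 = 23.1, 154×0.25 = 38.5, 154×0.13 = 20.02, 154×0.19 = 29.26, 154×0.28 = 43.12.
cat         O        E   (O−E)²/E
Mon        22     23.1     0.0524
Tue        26     38.5     4.0584
Wed        11    20.02     4.0640
Thu        32    29.26     0.2566
Fri        63    43.12     9.1655
Sum = 17.597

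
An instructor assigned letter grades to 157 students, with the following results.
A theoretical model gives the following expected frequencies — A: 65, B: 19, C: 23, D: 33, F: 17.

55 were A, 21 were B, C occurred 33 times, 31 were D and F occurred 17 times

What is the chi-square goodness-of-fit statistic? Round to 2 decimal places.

A: (55 − 65)²/65 = 100/65 = 1.538
B: (21 − 19)²/19 = 4/19 = 0.211
C: (33 − 23)²/23 = 100/23 = 4.348
D: (31 − 33)²/33 = 4/33 = 0.121
F: (17 − 17)²/17 = 0/17 = 0.000
Sum = 6.22

6.22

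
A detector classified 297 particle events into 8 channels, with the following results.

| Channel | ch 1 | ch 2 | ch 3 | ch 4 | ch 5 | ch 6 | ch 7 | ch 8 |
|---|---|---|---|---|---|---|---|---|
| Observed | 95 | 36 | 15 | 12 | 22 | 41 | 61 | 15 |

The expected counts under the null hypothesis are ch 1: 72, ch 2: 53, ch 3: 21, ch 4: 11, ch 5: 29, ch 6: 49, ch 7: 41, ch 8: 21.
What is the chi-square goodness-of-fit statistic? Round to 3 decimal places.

χ² = (95−72)²/72 + (36−53)²/53 + (15−21)²/21 + (12−11)²/11 + (22−29)²/29 + (41−49)²/49 + (61−41)²/41 + (15−21)²/21
   = 7.3472 + 5.4528 + 1.7143 + 0.0909 + 1.6897 + 1.3061 + 9.7561 + 1.7143
Sum = 29.071

29.071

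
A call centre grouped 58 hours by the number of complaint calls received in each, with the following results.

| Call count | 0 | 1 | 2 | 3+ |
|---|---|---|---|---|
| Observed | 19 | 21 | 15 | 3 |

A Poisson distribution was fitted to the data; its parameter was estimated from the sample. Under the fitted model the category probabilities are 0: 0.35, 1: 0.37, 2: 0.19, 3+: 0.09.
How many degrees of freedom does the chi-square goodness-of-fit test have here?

2

There are k = 4 categories and 1 parameter estimated from the data, so df = 4 − 1 − 1 = 2.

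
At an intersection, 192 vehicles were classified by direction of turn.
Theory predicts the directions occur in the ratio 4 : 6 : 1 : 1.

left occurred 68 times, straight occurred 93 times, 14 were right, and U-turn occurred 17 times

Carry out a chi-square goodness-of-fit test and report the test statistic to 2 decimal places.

Ratio total = 12. Expected counts: 192×4/12 = 64, 192×6/12 = 96, 192×1/12 = 16, 192×1/12 = 16.
left: (68 − 64)²/64 = 16/64 = 0.250
straight: (93 − 96)²/96 = 9/96 = 0.094
right: (14 − 16)²/16 = 4/16 = 0.250
U-turn: (17 − 16)²/16 = 1/16 = 0.063
Sum = 0.66

0.66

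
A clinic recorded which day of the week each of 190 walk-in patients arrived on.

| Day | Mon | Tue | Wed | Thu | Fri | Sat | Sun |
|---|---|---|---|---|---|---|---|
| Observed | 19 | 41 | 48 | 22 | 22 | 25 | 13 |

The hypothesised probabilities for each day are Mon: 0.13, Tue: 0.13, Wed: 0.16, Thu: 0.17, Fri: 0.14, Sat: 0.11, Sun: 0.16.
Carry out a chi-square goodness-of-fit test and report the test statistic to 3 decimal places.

Expected counts E_i = n·p_i: 190×0.13 = 24.7, 190×0.13 = 24.7, 190×0.16 = 30.4, 190×0.17 = 32.3, 190×0.14 = 26.6, 190×0.11 = 20.9, 190×0.16 = 30.4.
Mon: (19 − 24.7)²/24.7 = 32.49/24.7 = 1.3154
Tue: (41 − 24.7)²/24.7 = 265.69/24.7 = 10.7567
Wed: (48 − 30.4)²/30.4 = 309.76/30.4 = 10.1895
Thu: (22 − 32.3)²/32.3 = 106.09/32.3 = 3.2845
Fri: (22 − 26.6)²/26.6 = 21.16/26.6 = 0.7955
Sat: (25 − 20.9)²/20.9 = 16.81/20.9 = 0.8043
Sun: (13 − 30.4)²/30.4 = 302.76/30.4 = 9.9592
Sum = 37.105

37.105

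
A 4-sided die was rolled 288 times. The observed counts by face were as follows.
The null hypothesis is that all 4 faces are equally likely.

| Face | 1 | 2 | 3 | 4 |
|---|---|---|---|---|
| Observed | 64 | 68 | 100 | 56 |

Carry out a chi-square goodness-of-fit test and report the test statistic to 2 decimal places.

Expected count for each of the 4 categories: 288/4 = 72.
cat         O        E   (O−E)²/E
1          64       72      0.889
2          68       72      0.222
3         100       72     10.889
4          56       72      3.556
Sum = 15.56

15.56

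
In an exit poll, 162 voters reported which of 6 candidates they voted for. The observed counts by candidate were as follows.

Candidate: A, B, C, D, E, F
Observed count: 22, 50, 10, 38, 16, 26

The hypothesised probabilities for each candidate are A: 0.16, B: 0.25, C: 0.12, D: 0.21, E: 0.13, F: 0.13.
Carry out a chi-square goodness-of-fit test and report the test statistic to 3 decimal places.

10.245

Expected counts E_i = n·p_i: 162×0.16 = 25.92, 162×0.25 = 40.5, 162×0.12 = 19.44, 162×0.21 = 34.02, 162×0.13 = 21.06, 162×0.13 = 21.06.
χ² = (22−25.92)²/25.92 + (50−40.5)²/40.5 + (10−19.44)²/19.44 + (38−34.02)²/34.02 + (16−21.06)²/21.06 + (26−21.06)²/21.06
   = 0.5928 + 2.2284 + 4.5840 + 0.4656 + 1.2157 + 1.1588
Sum = 10.245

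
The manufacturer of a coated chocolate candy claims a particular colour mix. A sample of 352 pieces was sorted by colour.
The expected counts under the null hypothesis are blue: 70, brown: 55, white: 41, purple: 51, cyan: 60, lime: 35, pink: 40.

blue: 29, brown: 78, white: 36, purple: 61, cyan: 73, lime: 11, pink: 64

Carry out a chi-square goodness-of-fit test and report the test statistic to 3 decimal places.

blue: (29 − 70)²/70 = 1681/70 = 24.0143
brown: (78 − 55)²/55 = 529/55 = 9.6182
white: (36 − 41)²/41 = 25/41 = 0.6098
purple: (61 − 51)²/51 = 100/51 = 1.9608
cyan: (73 − 60)²/60 = 169/60 = 2.8167
lime: (11 − 35)²/35 = 576/35 = 16.4571
pink: (64 − 40)²/40 = 576/40 = 14.4000
Sum = 69.877

69.877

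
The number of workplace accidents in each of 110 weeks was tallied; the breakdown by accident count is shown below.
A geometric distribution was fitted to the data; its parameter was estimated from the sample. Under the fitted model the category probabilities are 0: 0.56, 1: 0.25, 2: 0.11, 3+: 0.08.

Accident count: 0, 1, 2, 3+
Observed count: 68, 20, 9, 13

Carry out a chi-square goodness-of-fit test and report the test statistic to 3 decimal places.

Expected counts E_i = n·p_i: 110×0.56 = 61.6, 110×0.25 = 27.5, 110×0.11 = 12.1, 110×0.08 = 8.8.
χ² = (68−61.6)²/61.6 + (20−27.5)²/27.5 + (9−12.1)²/12.1 + (13−8.8)²/8.8
   = 0.6649 + 2.0455 + 0.7942 + 2.0045
Sum = 5.509

5.509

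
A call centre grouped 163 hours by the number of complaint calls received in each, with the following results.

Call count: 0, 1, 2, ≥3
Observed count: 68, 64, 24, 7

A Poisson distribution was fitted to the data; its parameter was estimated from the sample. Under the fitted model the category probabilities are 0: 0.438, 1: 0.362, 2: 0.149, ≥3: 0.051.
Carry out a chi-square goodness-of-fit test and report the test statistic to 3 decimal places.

Expected counts E_i = n·p_i: 163×0.438 = 71.394, 163×0.362 = 59.006, 163×0.149 = 24.287, 163×0.051 = 8.313.
0: (68 − 71.394)²/71.394 = 11.519236/71.394 = 0.1613
1: (64 − 59.006)²/59.006 = 24.940036/59.006 = 0.4227
2: (24 − 24.287)²/24.287 = 0.082369/24.287 = 0.0034
≥3: (7 − 8.313)²/8.313 = 1.723969/8.313 = 0.2074
Sum = 0.795

0.795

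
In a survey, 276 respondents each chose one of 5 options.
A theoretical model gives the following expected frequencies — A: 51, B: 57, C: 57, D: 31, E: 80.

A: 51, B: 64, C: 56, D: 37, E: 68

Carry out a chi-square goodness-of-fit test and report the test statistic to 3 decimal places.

3.838

cat         O        E   (O−E)²/E
A          51       51     0.0000
B          64       57     0.8596
C          56       57     0.0175
D          37       31     1.1613
E          68       80     1.8000
Sum = 3.838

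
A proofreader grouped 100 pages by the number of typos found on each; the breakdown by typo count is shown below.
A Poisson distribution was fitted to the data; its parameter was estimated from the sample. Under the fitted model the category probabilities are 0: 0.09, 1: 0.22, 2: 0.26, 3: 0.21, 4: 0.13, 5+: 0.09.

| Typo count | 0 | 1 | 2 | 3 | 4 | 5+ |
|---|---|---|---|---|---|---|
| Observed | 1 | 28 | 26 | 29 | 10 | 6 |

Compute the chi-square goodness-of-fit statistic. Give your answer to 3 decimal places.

Expected counts E_i = n·p_i: 100×0.09 = 9, 100×0.22 = 22, 100×0.26 = 26, 100×0.21 = 21, 100×0.13 = 13, 100×0.09 = 9.
χ² = (1−9)²/9 + (28−22)²/22 + (26−26)²/26 + (29−21)²/21 + (10−13)²/13 + (6−9)²/9
   = 7.1111 + 1.6364 + 0.0000 + 3.0476 + 0.6923 + 1.0000
Sum = 13.487

13.487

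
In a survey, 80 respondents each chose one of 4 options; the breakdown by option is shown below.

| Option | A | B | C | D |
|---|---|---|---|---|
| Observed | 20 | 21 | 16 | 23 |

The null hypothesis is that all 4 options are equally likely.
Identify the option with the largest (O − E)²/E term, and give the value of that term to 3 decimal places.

C, 0.800

Under H₀ each category has probability 1/4, so each expected count is 80/4 = 20.
χ² = (20−20)²/20 + (21−20)²/20 + (16−20)²/20 + (23−20)²/20
   = 0.0000 + 0.0500 + 0.8000 + 0.4500
The largest term is for C: 0.800.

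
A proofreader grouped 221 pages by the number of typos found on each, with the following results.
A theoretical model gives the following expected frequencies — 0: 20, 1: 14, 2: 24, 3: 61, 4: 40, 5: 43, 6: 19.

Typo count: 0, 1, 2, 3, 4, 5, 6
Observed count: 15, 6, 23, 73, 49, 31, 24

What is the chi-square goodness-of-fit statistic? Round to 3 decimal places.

χ² = (15−20)²/20 + (6−14)²/14 + (23−24)²/24 + (73−61)²/61 + (49−40)²/40 + (31−43)²/43 + (24−19)²/19
   = 1.2500 + 4.5714 + 0.0417 + 2.3607 + 2.0250 + 3.3488 + 1.3158
Sum = 14.913

14.913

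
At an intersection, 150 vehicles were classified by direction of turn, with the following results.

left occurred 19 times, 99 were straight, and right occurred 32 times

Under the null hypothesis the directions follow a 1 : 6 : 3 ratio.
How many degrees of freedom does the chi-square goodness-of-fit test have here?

There are k = 3 categories and no parameters were estimated from the data, so df = 3 − 1 = 2.

2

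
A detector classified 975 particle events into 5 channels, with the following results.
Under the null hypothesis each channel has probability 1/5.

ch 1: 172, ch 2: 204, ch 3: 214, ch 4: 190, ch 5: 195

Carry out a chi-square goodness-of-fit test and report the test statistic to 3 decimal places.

5.108

Expected count for each of the 5 categories: 975/5 = 195.
ch 1: (172 − 195)²/195 = 529/195 = 2.7128
ch 2: (204 − 195)²/195 = 81/195 = 0.4154
ch 3: (214 − 195)²/195 = 361/195 = 1.8513
ch 4: (190 − 195)²/195 = 25/195 = 0.1282
ch 5: (195 − 195)²/195 = 0/195 = 0.0000
Sum = 5.108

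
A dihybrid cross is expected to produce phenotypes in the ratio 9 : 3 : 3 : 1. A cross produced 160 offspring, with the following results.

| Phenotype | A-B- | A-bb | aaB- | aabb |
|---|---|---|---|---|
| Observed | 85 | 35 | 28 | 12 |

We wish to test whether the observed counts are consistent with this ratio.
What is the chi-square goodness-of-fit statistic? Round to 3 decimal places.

1.644

Ratio total = 16. Expected counts: 160×9/16 = 90, 160×3/16 = 30, 160×3/16 = 30, 160×1/16 = 10.
cat         O        E   (O−E)²/E
A-B-       85       90     0.2778
A-bb       35       30     0.8333
aaB-       28       30     0.1333
aabb       12       10     0.4000
Sum = 1.644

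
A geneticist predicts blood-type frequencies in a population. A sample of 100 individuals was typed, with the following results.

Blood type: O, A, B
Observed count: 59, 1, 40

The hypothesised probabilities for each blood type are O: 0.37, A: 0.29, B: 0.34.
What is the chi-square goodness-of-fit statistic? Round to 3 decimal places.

41.174

Expected counts E_i = n·p_i: 100×0.37 = 37, 100×0.29 = 29, 100×0.34 = 34.
χ² = (59−37)²/37 + (1−29)²/29 + (40−34)²/34
   = 13.0811 + 27.0345 + 1.0588
Sum = 41.174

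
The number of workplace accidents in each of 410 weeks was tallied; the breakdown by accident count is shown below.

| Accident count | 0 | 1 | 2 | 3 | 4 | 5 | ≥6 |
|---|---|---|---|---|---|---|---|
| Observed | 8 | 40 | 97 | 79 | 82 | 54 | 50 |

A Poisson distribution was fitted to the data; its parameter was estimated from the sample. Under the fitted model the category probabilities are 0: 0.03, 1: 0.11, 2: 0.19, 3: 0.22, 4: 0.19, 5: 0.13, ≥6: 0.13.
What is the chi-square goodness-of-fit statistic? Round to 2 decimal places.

Expected counts E_i = n·p_i: 410×0.03 = 12.3, 410×0.11 = 45.1, 410×0.19 = 77.9, 410×0.22 = 90.2, 410×0.19 = 77.9, 410×0.13 = 53.3, 410×0.13 = 53.3.
χ² = (8−12.3)²/12.3 + (40−45.1)²/45.1 + (97−77.9)²/77.9 + (79−90.2)²/90.2 + (82−77.9)²/77.9 + (54−53.3)²/53.3 + (50−53.3)²/53.3
   = 1.503 + 0.577 + 4.683 + 1.391 + 0.216 + 0.009 + 0.204
Sum = 8.58

8.58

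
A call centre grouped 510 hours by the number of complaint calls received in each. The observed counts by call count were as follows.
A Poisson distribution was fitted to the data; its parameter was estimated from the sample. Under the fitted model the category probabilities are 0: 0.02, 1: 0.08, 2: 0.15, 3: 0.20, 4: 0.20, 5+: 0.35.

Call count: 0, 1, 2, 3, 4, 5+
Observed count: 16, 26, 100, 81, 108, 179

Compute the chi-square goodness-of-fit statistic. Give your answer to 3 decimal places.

Expected counts E_i = n·p_i: 510×0.02 = 10.2, 510×0.08 = 40.8, 510×0.15 = 76.5, 510×0.20 = 102, 510×0.20 = 102, 510×0.35 = 178.5.
cat         O        E   (O−E)²/E
0          16     10.2     3.2980
1          26     40.8     5.3686
2         100     76.5     7.2190
3          81      102     4.3235
4         108      102     0.3529
5+        179    178.5     0.0014
Sum = 20.563

20.563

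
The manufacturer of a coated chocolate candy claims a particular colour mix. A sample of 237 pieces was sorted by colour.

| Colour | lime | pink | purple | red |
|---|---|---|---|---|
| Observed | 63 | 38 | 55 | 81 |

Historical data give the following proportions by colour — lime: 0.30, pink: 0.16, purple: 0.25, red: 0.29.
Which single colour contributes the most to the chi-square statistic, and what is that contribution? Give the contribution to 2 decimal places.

red, 2.19

Expected counts E_i = n·p_i: 237×0.30 = 71.1, 237×0.16 = 37.92, 237×0.25 = 59.25, 237×0.29 = 68.73.
χ² = (63−71.1)²/71.1 + (38−37.92)²/37.92 + (55−59.25)²/59.25 + (81−68.73)²/68.73
   = 0.923 + 0.000 + 0.305 + 2.190
The largest term is for red: 2.19.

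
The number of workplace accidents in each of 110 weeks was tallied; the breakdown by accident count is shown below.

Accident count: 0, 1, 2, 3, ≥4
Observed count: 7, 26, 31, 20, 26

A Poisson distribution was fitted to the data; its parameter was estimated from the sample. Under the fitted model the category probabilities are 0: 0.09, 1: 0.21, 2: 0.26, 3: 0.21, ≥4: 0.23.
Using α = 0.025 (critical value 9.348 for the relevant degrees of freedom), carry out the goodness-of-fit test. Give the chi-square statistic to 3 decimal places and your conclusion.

Expected counts E_i = n·p_i: 110×0.09 = 9.9, 110×0.21 = 23.1, 110×0.26 = 28.6, 110×0.21 = 23.1, 110×0.23 = 25.3.
0: (7 − 9.9)²/9.9 = 8.41/9.9 = 0.8495
1: (26 − 23.1)²/23.1 = 8.41/23.1 = 0.3641
2: (31 − 28.6)²/28.6 = 5.76/28.6 = 0.2014
3: (20 − 23.1)²/23.1 = 9.61/23.1 = 0.4160
≥4: (26 − 25.3)²/25.3 = 0.49/25.3 = 0.0194
Sum = 1.850
df = 3. Since 1.850 < 9.348, we do not reject H₀.

1.850; do not reject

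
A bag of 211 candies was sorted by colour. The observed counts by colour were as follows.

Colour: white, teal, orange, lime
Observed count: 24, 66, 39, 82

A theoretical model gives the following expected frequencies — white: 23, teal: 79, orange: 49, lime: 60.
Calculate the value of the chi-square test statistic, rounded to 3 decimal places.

white: (24 − 23)²/23 = 1/23 = 0.0435
teal: (66 − 79)²/79 = 169/79 = 2.1392
orange: (39 − 49)²/49 = 100/49 = 2.0408
lime: (82 − 60)²/60 = 484/60 = 8.0667
Sum = 12.290

12.290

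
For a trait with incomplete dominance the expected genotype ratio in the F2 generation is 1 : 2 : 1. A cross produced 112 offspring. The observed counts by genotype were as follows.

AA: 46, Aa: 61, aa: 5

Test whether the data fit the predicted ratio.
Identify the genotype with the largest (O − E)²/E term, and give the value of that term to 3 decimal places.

Ratio total = 4. Expected counts: 112×1/4 = 28, 112×2/4 = 56, 112×1/4 = 28.
AA: (46 − 28)²/28 = 324/28 = 11.5714
Aa: (61 − 56)²/56 = 25/56 = 0.4464
aa: (5 − 28)²/28 = 529/28 = 18.8929
The largest term is for aa: 18.893.

aa, 18.893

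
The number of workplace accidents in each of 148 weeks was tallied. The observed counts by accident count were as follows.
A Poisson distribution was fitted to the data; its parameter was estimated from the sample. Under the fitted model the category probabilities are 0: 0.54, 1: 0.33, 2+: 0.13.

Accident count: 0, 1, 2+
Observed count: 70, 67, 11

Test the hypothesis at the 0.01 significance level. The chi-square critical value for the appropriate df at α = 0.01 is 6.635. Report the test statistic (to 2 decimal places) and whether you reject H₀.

11.51; reject

Expected counts E_i = n·p_i: 148×0.54 = 79.92, 148×0.33 = 48.84, 148×0.13 = 19.24.
cat         O        E   (O−E)²/E
0          70    79.92      1.231
1          67    48.84      6.752
2+         11    19.24      3.529
Sum = 11.51
df = 1. Since 11.51 > 6.635, we reject H₀.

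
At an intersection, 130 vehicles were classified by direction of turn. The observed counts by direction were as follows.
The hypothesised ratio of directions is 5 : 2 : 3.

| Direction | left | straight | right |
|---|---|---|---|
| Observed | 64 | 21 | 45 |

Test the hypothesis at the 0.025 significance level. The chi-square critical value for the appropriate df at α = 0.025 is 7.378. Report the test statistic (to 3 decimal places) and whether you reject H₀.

1.900; do not reject

Ratio total = 10. Expected counts: 130×5/10 = 65, 130×2/10 = 26, 130×3/10 = 39.
χ² = (64−65)²/65 + (21−26)²/26 + (45−39)²/39
   = 0.0154 + 0.9615 + 0.9231
Sum = 1.900
df = 2. Since 1.900 < 7.378, we do not reject H₀.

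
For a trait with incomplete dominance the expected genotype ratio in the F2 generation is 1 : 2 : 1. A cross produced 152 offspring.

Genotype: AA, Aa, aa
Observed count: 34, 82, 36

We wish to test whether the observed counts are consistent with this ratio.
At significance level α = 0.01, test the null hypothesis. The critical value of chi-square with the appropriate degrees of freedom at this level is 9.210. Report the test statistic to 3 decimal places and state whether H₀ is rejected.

Ratio total = 4. Expected counts: 152×1/4 = 38, 152×2/4 = 76, 152×1/4 = 38.
AA: (34 − 38)²/38 = 16/38 = 0.4211
Aa: (82 − 76)²/76 = 36/76 = 0.4737
aa: (36 − 38)²/38 = 4/38 = 0.1053
Sum = 1.000
df = 2. Since 1.000 < 9.210, we do not reject H₀.

1.000; do not reject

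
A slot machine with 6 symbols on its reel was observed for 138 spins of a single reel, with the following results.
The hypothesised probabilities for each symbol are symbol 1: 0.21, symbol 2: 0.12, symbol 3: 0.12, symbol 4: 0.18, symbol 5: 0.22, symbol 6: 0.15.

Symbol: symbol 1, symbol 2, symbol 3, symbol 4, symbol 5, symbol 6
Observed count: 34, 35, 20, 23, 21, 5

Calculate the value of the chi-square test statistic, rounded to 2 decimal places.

37.05

Expected counts E_i = n·p_i: 138×0.21 = 28.98, 138×0.12 = 16.56, 138×0.12 = 16.56, 138×0.18 = 24.84, 138×0.22 = 30.36, 138×0.15 = 20.7.
symbol 1: (34 − 28.98)²/28.98 = 25.2004/28.98 = 0.870
symbol 2: (35 − 16.56)²/16.56 = 340.0336/16.56 = 20.533
symbol 3: (20 − 16.56)²/16.56 = 11.8336/16.56 = 0.715
symbol 4: (23 − 24.84)²/24.84 = 3.3856/24.84 = 0.136
symbol 5: (21 − 30.36)²/30.36 = 87.6096/30.36 = 2.886
symbol 6: (5 − 20.7)²/20.7 = 246.49/20.7 = 11.908
Sum = 37.05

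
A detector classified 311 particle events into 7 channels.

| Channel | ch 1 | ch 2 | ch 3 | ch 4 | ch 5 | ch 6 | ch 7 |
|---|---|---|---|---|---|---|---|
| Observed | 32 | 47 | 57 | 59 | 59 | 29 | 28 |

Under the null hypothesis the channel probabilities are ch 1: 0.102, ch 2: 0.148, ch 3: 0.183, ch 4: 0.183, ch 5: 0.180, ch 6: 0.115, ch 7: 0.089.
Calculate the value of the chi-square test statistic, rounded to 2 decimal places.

1.55

Expected counts E_i = n·p_i: 311×0.102 = 31.722, 311×0.148 = 46.028, 311×0.183 = 56.913, 311×0.183 = 56.913, 311×0.180 = 55.98, 311×0.115 = 35.765, 311×0.089 = 27.679.
χ² = (32−31.722)²/31.722 + (47−46.028)²/46.028 + (57−56.913)²/56.913 + (59−56.913)²/56.913 + (59−55.98)²/55.98 + (29−35.765)²/35.765 + (28−27.679)²/27.679
   = 0.002 + 0.021 + 0.000 + 0.077 + 0.163 + 1.280 + 0.004
Sum = 1.55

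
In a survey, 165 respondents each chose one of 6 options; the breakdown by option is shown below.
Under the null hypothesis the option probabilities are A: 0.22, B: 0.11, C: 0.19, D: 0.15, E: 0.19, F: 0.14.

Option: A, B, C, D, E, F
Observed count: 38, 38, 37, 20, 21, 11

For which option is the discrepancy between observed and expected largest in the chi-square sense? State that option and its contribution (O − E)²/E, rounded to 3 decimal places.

B, 21.709

Expected counts E_i = n·p_i: 165×0.22 = 36.3, 165×0.11 = 18.15, 165×0.19 = 31.35, 165×0.15 = 24.75, 165×0.19 = 31.35, 165×0.14 = 23.1.
χ² = (38−36.3)²/36.3 + (38−18.15)²/18.15 + (37−31.35)²/31.35 + (20−24.75)²/24.75 + (21−31.35)²/31.35 + (11−23.1)²/23.1
   = 0.0796 + 21.7092 + 1.0183 + 0.9116 + 3.4170 + 6.3381
The largest term is for B: 21.709.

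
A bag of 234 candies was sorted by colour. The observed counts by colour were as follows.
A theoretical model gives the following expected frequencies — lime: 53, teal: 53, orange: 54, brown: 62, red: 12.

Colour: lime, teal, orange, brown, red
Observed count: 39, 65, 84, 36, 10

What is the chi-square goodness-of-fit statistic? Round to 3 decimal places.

34.318

χ² = (39−53)²/53 + (65−53)²/53 + (84−54)²/54 + (36−62)²/62 + (10−12)²/12
   = 3.6981 + 2.7170 + 16.6667 + 10.9032 + 0.3333
Sum = 34.318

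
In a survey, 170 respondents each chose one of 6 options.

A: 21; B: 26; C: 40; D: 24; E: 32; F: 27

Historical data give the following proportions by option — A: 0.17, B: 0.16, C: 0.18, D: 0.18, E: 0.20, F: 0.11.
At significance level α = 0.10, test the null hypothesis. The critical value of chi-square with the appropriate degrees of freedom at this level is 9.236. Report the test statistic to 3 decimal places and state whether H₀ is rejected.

10.325; reject

Expected counts E_i = n·p_i: 170×0.17 = 28.9, 170×0.16 = 27.2, 170×0.18 = 30.6, 170×0.18 = 30.6, 170×0.20 = 34, 170×0.11 = 18.7.
cat         O        E   (O−E)²/E
A          21     28.9     2.1595
B          26     27.2     0.0529
C          40     30.6     2.8876
D          24     30.6     1.4235
E          32       34     0.1176
F          27     18.7     3.6840
Sum = 10.325
df = 5. Since 10.325 > 9.236, we reject H₀.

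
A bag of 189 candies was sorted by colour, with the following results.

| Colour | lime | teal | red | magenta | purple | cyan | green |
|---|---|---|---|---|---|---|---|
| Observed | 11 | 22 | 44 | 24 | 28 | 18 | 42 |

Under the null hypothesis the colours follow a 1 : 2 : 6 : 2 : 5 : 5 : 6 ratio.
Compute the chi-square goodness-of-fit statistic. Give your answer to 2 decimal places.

23.75

Ratio total = 27. Expected counts: 189×1/27 = 7, 189×2/27 = 14, 189×6/27 = 42, 189×2/27 = 14, 189×5/27 = 35, 189×5/27 = 35, 189×6/27 = 42.
cat          O        E   (O−E)²/E
lime        11        7      2.286
teal        22       14      4.571
red         44       42      0.095
magenta     24       14      7.143
purple      28       35      1.400
cyan        18       35      8.257
green       42       42      0.000
Sum = 23.75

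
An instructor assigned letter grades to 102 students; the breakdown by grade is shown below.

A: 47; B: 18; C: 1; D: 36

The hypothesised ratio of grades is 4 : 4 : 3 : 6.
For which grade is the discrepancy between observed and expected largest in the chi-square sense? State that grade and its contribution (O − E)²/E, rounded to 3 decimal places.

Ratio total = 17. Expected counts: 102×4/17 = 24, 102×4/17 = 24, 102×3/17 = 18, 102×6/17 = 36.
χ² = (47−24)²/24 + (18−24)²/24 + (1−18)²/18 + (36−36)²/36
   = 22.0417 + 1.5000 + 16.0556 + 0.0000
The largest term is for A: 22.042.

A, 22.042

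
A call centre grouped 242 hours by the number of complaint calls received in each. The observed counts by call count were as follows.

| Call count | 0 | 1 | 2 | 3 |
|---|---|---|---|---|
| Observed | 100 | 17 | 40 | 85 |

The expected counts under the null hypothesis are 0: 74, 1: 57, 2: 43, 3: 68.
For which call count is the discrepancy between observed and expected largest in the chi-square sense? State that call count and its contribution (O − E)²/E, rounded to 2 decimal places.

1, 28.07

0: (100 − 74)²/74 = 676/74 = 9.135
1: (17 − 57)²/57 = 1600/57 = 28.070
2: (40 − 43)²/43 = 9/43 = 0.209
3: (85 − 68)²/68 = 289/68 = 4.250
The largest term is for 1: 28.07.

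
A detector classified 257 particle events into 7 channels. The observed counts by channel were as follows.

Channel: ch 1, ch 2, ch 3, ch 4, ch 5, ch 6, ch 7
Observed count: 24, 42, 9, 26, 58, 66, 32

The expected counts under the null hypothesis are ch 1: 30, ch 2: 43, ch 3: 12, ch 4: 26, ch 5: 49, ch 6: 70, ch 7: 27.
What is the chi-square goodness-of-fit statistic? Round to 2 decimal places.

4.78

χ² = (24−30)²/30 + (42−43)²/43 + (9−12)²/12 + (26−26)²/26 + (58−49)²/49 + (66−70)²/70 + (32−27)²/27
   = 1.200 + 0.023 + 0.750 + 0.000 + 1.653 + 0.229 + 0.926
Sum = 4.78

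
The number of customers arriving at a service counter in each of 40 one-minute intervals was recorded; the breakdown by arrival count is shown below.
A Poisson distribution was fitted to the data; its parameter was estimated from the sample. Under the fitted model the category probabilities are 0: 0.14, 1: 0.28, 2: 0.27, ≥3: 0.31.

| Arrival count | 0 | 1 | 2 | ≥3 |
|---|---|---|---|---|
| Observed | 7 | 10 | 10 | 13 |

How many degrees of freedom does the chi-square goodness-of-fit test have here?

2

There are k = 4 categories and 1 parameter estimated from the data, so df = 4 − 1 − 1 = 2.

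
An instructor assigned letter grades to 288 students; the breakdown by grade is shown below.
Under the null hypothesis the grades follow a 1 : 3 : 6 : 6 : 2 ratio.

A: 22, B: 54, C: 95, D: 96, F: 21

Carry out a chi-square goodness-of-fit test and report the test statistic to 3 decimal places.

6.792

Ratio total = 18. Expected counts: 288×1/18 = 16, 288×3/18 = 48, 288×6/18 = 96, 288×6/18 = 96, 288×2/18 = 32.
cat         O        E   (O−E)²/E
A          22       16     2.2500
B          54       48     0.7500
C          95       96     0.0104
D          96       96     0.0000
F          21       32     3.7813
Sum = 6.792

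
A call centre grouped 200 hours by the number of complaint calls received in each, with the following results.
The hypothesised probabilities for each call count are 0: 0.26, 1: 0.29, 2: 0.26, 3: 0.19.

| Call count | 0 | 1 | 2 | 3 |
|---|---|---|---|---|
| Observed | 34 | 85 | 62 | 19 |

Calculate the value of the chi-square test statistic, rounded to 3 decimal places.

Expected counts E_i = n·p_i: 200×0.26 = 52, 200×0.29 = 58, 200×0.26 = 52, 200×0.19 = 38.
χ² = (34−52)²/52 + (85−58)²/58 + (62−52)²/52 + (19−38)²/38
   = 6.2308 + 12.5690 + 1.9231 + 9.5000
Sum = 30.223

30.223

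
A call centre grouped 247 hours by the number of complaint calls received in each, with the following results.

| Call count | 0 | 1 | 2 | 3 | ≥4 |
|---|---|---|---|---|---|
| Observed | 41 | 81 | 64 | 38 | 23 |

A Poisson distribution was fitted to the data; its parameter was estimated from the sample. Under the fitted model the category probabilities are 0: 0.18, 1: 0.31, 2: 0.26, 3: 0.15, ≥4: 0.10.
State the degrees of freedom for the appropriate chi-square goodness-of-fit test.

3

There are k = 5 categories and 1 parameter estimated from the data, so df = 5 − 1 − 1 = 3.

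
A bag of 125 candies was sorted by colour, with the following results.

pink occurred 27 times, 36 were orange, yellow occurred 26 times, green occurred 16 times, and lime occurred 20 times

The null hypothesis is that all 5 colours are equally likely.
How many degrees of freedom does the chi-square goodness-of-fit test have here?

There are k = 5 categories and no parameters were estimated from the data, so df = 5 − 1 = 4.

4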